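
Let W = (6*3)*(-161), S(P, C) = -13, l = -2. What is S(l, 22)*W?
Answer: 37674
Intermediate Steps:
W = -2898 (W = 18*(-161) = -2898)
S(l, 22)*W = -13*(-2898) = 37674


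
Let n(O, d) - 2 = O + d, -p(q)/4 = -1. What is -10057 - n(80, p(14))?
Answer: -10143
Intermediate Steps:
p(q) = 4 (p(q) = -4*(-1) = 4)
n(O, d) = 2 + O + d (n(O, d) = 2 + (O + d) = 2 + O + d)
-10057 - n(80, p(14)) = -10057 - (2 + 80 + 4) = -10057 - 1*86 = -10057 - 86 = -10143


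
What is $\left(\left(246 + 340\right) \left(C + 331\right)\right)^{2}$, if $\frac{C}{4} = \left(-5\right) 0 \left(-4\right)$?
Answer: $37622809156$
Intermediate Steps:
$C = 0$ ($C = 4 \left(-5\right) 0 \left(-4\right) = 4 \cdot 0 \left(-4\right) = 4 \cdot 0 = 0$)
$\left(\left(246 + 340\right) \left(C + 331\right)\right)^{2} = \left(\left(246 + 340\right) \left(0 + 331\right)\right)^{2} = \left(586 \cdot 331\right)^{2} = 193966^{2} = 37622809156$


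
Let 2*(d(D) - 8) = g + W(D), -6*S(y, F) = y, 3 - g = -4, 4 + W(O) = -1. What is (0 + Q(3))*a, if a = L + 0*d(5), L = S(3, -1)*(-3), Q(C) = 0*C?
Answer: 0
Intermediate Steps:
W(O) = -5 (W(O) = -4 - 1 = -5)
g = 7 (g = 3 - 1*(-4) = 3 + 4 = 7)
S(y, F) = -y/6
Q(C) = 0
L = 3/2 (L = -1/6*3*(-3) = -1/2*(-3) = 3/2 ≈ 1.5000)
d(D) = 9 (d(D) = 8 + (7 - 5)/2 = 8 + (1/2)*2 = 8 + 1 = 9)
a = 3/2 (a = 3/2 + 0*9 = 3/2 + 0 = 3/2 ≈ 1.5000)
(0 + Q(3))*a = (0 + 0)*(3/2) = 0*(3/2) = 0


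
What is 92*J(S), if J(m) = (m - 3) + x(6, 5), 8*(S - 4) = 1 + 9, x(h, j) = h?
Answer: 759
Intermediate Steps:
S = 21/4 (S = 4 + (1 + 9)/8 = 4 + (⅛)*10 = 4 + 5/4 = 21/4 ≈ 5.2500)
J(m) = 3 + m (J(m) = (m - 3) + 6 = (-3 + m) + 6 = 3 + m)
92*J(S) = 92*(3 + 21/4) = 92*(33/4) = 759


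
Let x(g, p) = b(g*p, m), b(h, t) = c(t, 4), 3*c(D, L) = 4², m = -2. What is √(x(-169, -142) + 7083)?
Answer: √63795/3 ≈ 84.192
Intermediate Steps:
c(D, L) = 16/3 (c(D, L) = (⅓)*4² = (⅓)*16 = 16/3)
b(h, t) = 16/3
x(g, p) = 16/3
√(x(-169, -142) + 7083) = √(16/3 + 7083) = √(21265/3) = √63795/3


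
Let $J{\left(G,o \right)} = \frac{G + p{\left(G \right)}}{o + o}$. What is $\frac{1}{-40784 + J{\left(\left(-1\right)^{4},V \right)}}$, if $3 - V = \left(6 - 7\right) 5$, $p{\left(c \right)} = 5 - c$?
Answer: $- \frac{16}{652539} \approx -2.452 \cdot 10^{-5}$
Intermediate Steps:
$V = 8$ ($V = 3 - \left(6 - 7\right) 5 = 3 - \left(-1\right) 5 = 3 - -5 = 3 + 5 = 8$)
$J{\left(G,o \right)} = \frac{5}{2 o}$ ($J{\left(G,o \right)} = \frac{G - \left(-5 + G\right)}{o + o} = \frac{5}{2 o}$)
$\frac{1}{-40784 + J{\left(\left(-1\right)^{4},V \right)}} = \frac{1}{-40784 + \frac{5}{2 \cdot 8}} = \frac{1}{-40784 + \frac{5}{2} \cdot \frac{1}{8}} = \frac{1}{-40784 + \frac{5}{16}} = \frac{1}{- \frac{652539}{16}} = - \frac{16}{652539}$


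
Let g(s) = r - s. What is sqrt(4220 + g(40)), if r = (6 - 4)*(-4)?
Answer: 2*sqrt(1043) ≈ 64.591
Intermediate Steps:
r = -8 (r = 2*(-4) = -8)
g(s) = -8 - s
sqrt(4220 + g(40)) = sqrt(4220 + (-8 - 1*40)) = sqrt(4220 + (-8 - 40)) = sqrt(4220 - 48) = sqrt(4172) = 2*sqrt(1043)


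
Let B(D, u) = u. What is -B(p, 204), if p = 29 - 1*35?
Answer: -204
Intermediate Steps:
p = -6 (p = 29 - 35 = -6)
-B(p, 204) = -1*204 = -204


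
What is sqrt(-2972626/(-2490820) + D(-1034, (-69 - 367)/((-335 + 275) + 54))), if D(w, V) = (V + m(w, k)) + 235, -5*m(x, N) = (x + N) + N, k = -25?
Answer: sqrt(7337907272305590)/3736230 ≈ 22.927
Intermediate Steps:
m(x, N) = -2*N/5 - x/5 (m(x, N) = -((x + N) + N)/5 = -((N + x) + N)/5 = -(x + 2*N)/5 = -2*N/5 - x/5)
D(w, V) = 245 + V - w/5 (D(w, V) = (V + (-2/5*(-25) - w/5)) + 235 = (V + (10 - w/5)) + 235 = (10 + V - w/5) + 235 = 245 + V - w/5)
sqrt(-2972626/(-2490820) + D(-1034, (-69 - 367)/((-335 + 275) + 54))) = sqrt(-2972626/(-2490820) + (245 + (-69 - 367)/((-335 + 275) + 54) - 1/5*(-1034))) = sqrt(-2972626*(-1/2490820) + (245 - 436/(-60 + 54) + 1034/5)) = sqrt(1486313/1245410 + (245 - 436/(-6) + 1034/5)) = sqrt(1486313/1245410 + (245 - 436*(-1/6) + 1034/5)) = sqrt(1486313/1245410 + (245 + 218/3 + 1034/5)) = sqrt(1486313/1245410 + 7867/15) = sqrt(1963987033/3736230) = sqrt(7337907272305590)/3736230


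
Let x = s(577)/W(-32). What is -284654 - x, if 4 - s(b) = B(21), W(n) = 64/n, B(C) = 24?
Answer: -284664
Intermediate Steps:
s(b) = -20 (s(b) = 4 - 1*24 = 4 - 24 = -20)
x = 10 (x = -20/(64/(-32)) = -20/(64*(-1/32)) = -20/(-2) = -20*(-½) = 10)
-284654 - x = -284654 - 1*10 = -284654 - 10 = -284664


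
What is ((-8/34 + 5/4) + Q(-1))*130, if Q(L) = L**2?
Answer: 8905/34 ≈ 261.91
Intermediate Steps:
((-8/34 + 5/4) + Q(-1))*130 = ((-8/34 + 5/4) + (-1)**2)*130 = ((-8*1/34 + 5*(1/4)) + 1)*130 = ((-4/17 + 5/4) + 1)*130 = (69/68 + 1)*130 = (137/68)*130 = 8905/34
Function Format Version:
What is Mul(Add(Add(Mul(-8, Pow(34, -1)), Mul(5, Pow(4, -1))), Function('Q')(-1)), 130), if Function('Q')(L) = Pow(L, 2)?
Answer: Rational(8905, 34) ≈ 261.91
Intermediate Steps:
Mul(Add(Add(Mul(-8, Pow(34, -1)), Mul(5, Pow(4, -1))), Function('Q')(-1)), 130) = Mul(Add(Add(Mul(-8, Pow(34, -1)), Mul(5, Pow(4, -1))), Pow(-1, 2)), 130) = Mul(Add(Add(Mul(-8, Rational(1, 34)), Mul(5, Rational(1, 4))), 1), 130) = Mul(Add(Add(Rational(-4, 17), Rational(5, 4)), 1), 130) = Mul(Add(Rational(69, 68), 1), 130) = Mul(Rational(137, 68), 130) = Rational(8905, 34)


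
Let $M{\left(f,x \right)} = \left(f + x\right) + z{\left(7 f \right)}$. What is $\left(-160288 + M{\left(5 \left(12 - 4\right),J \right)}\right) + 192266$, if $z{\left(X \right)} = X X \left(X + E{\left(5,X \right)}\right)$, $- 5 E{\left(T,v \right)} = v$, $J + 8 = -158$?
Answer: $17593452$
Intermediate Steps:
$J = -166$ ($J = -8 - 158 = -166$)
$E{\left(T,v \right)} = - \frac{v}{5}$
$z{\left(X \right)} = \frac{4 X^{3}}{5}$ ($z{\left(X \right)} = X X \left(X - \frac{X}{5}\right) = X^{2} \frac{4 X}{5} = \frac{4 X^{3}}{5}$)
$M{\left(f,x \right)} = f + x + \frac{1372 f^{3}}{5}$ ($M{\left(f,x \right)} = \left(f + x\right) + \frac{4 \left(7 f\right)^{3}}{5} = \left(f + x\right) + \frac{4 \cdot 343 f^{3}}{5} = \left(f + x\right) + \frac{1372 f^{3}}{5} = f + x + \frac{1372 f^{3}}{5}$)
$\left(-160288 + M{\left(5 \left(12 - 4\right),J \right)}\right) + 192266 = \left(-160288 + \left(5 \left(12 - 4\right) - 166 + \frac{1372 \left(5 \left(12 - 4\right)\right)^{3}}{5}\right)\right) + 192266 = \left(-160288 + \left(5 \cdot 8 - 166 + \frac{1372 \left(5 \cdot 8\right)^{3}}{5}\right)\right) + 192266 = \left(-160288 + \left(40 - 166 + \frac{1372 \cdot 40^{3}}{5}\right)\right) + 192266 = \left(-160288 + \left(40 - 166 + \frac{1372}{5} \cdot 64000\right)\right) + 192266 = \left(-160288 + \left(40 - 166 + 17561600\right)\right) + 192266 = \left(-160288 + 17561474\right) + 192266 = 17401186 + 192266 = 17593452$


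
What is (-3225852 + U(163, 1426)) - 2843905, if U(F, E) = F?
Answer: -6069594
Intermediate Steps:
(-3225852 + U(163, 1426)) - 2843905 = (-3225852 + 163) - 2843905 = -3225689 - 2843905 = -6069594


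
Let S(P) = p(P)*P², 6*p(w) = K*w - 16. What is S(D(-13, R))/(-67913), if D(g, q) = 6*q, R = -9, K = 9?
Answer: 243972/67913 ≈ 3.5924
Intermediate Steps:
p(w) = -8/3 + 3*w/2 (p(w) = (9*w - 16)/6 = (-16 + 9*w)/6 = -8/3 + 3*w/2)
S(P) = P²*(-8/3 + 3*P/2) (S(P) = (-8/3 + 3*P/2)*P² = P²*(-8/3 + 3*P/2))
S(D(-13, R))/(-67913) = ((6*(-9))²*(-16 + 9*(6*(-9)))/6)/(-67913) = ((⅙)*(-54)²*(-16 + 9*(-54)))*(-1/67913) = ((⅙)*2916*(-16 - 486))*(-1/67913) = ((⅙)*2916*(-502))*(-1/67913) = -243972*(-1/67913) = 243972/67913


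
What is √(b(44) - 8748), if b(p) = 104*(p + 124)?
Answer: 2*√2181 ≈ 93.402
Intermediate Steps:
b(p) = 12896 + 104*p (b(p) = 104*(124 + p) = 12896 + 104*p)
√(b(44) - 8748) = √((12896 + 104*44) - 8748) = √((12896 + 4576) - 8748) = √(17472 - 8748) = √8724 = 2*√2181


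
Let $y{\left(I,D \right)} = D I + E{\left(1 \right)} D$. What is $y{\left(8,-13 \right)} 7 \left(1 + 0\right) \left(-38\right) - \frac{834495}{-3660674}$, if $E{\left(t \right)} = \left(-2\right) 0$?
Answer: $\frac{101269720031}{3660674} \approx 27664.0$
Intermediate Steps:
$E{\left(t \right)} = 0$
$y{\left(I,D \right)} = D I$ ($y{\left(I,D \right)} = D I + 0 D = D I + 0 = D I$)
$y{\left(8,-13 \right)} 7 \left(1 + 0\right) \left(-38\right) - \frac{834495}{-3660674} = \left(-13\right) 8 \cdot 7 \left(1 + 0\right) \left(-38\right) - \frac{834495}{-3660674} = - 104 \cdot 7 \cdot 1 \left(-38\right) - - \frac{834495}{3660674} = \left(-104\right) 7 \left(-38\right) + \frac{834495}{3660674} = \left(-728\right) \left(-38\right) + \frac{834495}{3660674} = 27664 + \frac{834495}{3660674} = \frac{101269720031}{3660674}$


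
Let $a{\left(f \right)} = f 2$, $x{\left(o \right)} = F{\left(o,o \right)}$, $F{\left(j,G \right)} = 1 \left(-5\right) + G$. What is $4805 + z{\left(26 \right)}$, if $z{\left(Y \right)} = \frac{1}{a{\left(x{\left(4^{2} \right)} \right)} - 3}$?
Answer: $\frac{91296}{19} \approx 4805.1$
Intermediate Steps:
$F{\left(j,G \right)} = -5 + G$
$x{\left(o \right)} = -5 + o$
$a{\left(f \right)} = 2 f$
$z{\left(Y \right)} = \frac{1}{19}$ ($z{\left(Y \right)} = \frac{1}{2 \left(-5 + 4^{2}\right) - 3} = \frac{1}{2 \left(-5 + 16\right) - 3} = \frac{1}{2 \cdot 11 - 3} = \frac{1}{22 - 3} = \frac{1}{19}$)
$4805 + z{\left(26 \right)} = 4805 + \frac{1}{19} = \frac{91296}{19}$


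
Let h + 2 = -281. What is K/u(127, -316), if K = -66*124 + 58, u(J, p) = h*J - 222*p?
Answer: -8126/34211 ≈ -0.23753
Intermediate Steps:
h = -283 (h = -2 - 281 = -283)
u(J, p) = -283*J - 222*p
K = -8126 (K = -8184 + 58 = -8126)
K/u(127, -316) = -8126/(-283*127 - 222*(-316)) = -8126/(-35941 + 70152) = -8126/34211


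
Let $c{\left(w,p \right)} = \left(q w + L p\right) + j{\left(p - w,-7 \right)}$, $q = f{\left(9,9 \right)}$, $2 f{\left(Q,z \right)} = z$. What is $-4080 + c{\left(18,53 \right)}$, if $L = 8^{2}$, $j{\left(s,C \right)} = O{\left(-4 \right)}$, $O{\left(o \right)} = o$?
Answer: $-611$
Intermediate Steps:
$j{\left(s,C \right)} = -4$
$f{\left(Q,z \right)} = \frac{z}{2}$
$L = 64$
$q = \frac{9}{2}$ ($q = \frac{1}{2} \cdot 9 = \frac{9}{2} \approx 4.5$)
$c{\left(w,p \right)} = -4 + 64 p + \frac{9 w}{2}$ ($c{\left(w,p \right)} = \left(\frac{9 w}{2} + 64 p\right) - 4 = \left(64 p + \frac{9 w}{2}\right) - 4 = -4 + 64 p + \frac{9 w}{2}$)
$-4080 + c{\left(18,53 \right)} = -4080 + \left(-4 + 64 \cdot 53 + \frac{9}{2} \cdot 18\right) = -4080 + \left(-4 + 3392 + 81\right) = -4080 + 3469 = -611$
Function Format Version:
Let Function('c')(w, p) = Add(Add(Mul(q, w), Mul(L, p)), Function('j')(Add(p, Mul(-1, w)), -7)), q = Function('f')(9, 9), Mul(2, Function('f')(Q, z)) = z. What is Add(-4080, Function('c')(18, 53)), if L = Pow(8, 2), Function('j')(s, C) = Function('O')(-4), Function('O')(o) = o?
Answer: -611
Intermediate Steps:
Function('j')(s, C) = -4
Function('f')(Q, z) = Mul(Rational(1, 2), z)
L = 64
q = Rational(9, 2) (q = Mul(Rational(1, 2), 9) = Rational(9, 2) ≈ 4.5000)
Function('c')(w, p) = Add(-4, Mul(64, p), Mul(Rational(9, 2), w)) (Function('c')(w, p) = Add(Add(Mul(Rational(9, 2), w), Mul(64, p)), -4) = Add(Add(Mul(64, p), Mul(Rational(9, 2), w)), -4) = Add(-4, Mul(64, p), Mul(Rational(9, 2), w)))
Add(-4080, Function('c')(18, 53)) = Add(-4080, Add(-4, Mul(64, 53), Mul(Rational(9, 2), 18))) = Add(-4080, Add(-4, 3392, 81)) = Add(-4080, 3469) = -611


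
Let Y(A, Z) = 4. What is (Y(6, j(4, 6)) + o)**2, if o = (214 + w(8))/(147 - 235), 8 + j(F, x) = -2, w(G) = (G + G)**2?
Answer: 3481/1936 ≈ 1.7980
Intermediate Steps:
w(G) = 4*G**2 (w(G) = (2*G)**2 = 4*G**2)
j(F, x) = -10 (j(F, x) = -8 - 2 = -10)
o = -235/44 (o = (214 + 4*8**2)/(147 - 235) = (214 + 4*64)/(-88) = (214 + 256)*(-1/88) = 470*(-1/88) = -235/44 ≈ -5.3409)
(Y(6, j(4, 6)) + o)**2 = (4 - 235/44)**2 = (-59/44)**2 = 3481/1936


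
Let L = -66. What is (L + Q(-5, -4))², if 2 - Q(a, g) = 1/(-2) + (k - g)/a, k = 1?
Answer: 15625/4 ≈ 3906.3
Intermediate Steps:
Q(a, g) = 5/2 - (1 - g)/a (Q(a, g) = 2 - (1/(-2) + (1 - g)/a) = 2 - (1*(-½) + (1 - g)/a) = 2 - (-½ + (1 - g)/a) = 2 + (½ - (1 - g)/a) = 5/2 - (1 - g)/a)
(L + Q(-5, -4))² = (-66 + (-1 - 4 + (5/2)*(-5))/(-5))² = (-66 - (-1 - 4 - 25/2)/5)² = (-66 - ⅕*(-35/2))² = (-66 + 7/2)² = (-125/2)² = 15625/4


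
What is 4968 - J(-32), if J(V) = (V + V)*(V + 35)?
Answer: 5160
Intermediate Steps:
J(V) = 2*V*(35 + V) (J(V) = (2*V)*(35 + V) = 2*V*(35 + V))
4968 - J(-32) = 4968 - 2*(-32)*(35 - 32) = 4968 - 2*(-32)*3 = 4968 - 1*(-192) = 4968 + 192 = 5160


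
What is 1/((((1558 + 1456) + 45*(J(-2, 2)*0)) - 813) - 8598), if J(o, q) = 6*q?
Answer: -1/6397 ≈ -0.00015632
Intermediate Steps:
1/((((1558 + 1456) + 45*(J(-2, 2)*0)) - 813) - 8598) = 1/((((1558 + 1456) + 45*((6*2)*0)) - 813) - 8598) = 1/(((3014 + 45*(12*0)) - 813) - 8598) = 1/(((3014 + 45*0) - 813) - 8598) = 1/(((3014 + 0) - 813) - 8598) = 1/((3014 - 813) - 8598) = 1/(2201 - 8598) = 1/(-6397) = -1/6397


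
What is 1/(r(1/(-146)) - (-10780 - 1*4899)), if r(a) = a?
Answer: 146/2289133 ≈ 6.3780e-5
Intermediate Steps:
1/(r(1/(-146)) - (-10780 - 1*4899)) = 1/(1/(-146) - (-10780 - 1*4899)) = 1/(-1/146 - (-10780 - 4899)) = 1/(-1/146 - 1*(-15679)) = 1/(-1/146 + 15679) = 1/(2289133/146) = 146/2289133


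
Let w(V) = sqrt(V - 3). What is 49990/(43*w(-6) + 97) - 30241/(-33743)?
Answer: 16440859734/87900515 - 644871*I/2605 ≈ 187.04 - 247.55*I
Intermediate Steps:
w(V) = sqrt(-3 + V)
49990/(43*w(-6) + 97) - 30241/(-33743) = 49990/(43*sqrt(-3 - 6) + 97) - 30241/(-33743) = 49990/(43*sqrt(-9) + 97) - 30241*(-1/33743) = 49990/(43*(3*I) + 97) + 30241/33743 = 49990/(129*I + 97) + 30241/33743 = 49990/(97 + 129*I) + 30241/33743 = 49990*((97 - 129*I)/26050) + 30241/33743 = 4999*(97 - 129*I)/2605 + 30241/33743 = 30241/33743 + 4999*(97 - 129*I)/2605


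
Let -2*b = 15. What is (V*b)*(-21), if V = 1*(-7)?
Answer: -2205/2 ≈ -1102.5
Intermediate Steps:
b = -15/2 (b = -1/2*15 = -15/2 ≈ -7.5000)
V = -7
(V*b)*(-21) = -7*(-15/2)*(-21) = (105/2)*(-21) = -2205/2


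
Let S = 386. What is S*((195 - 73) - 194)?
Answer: -27792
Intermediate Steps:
S*((195 - 73) - 194) = 386*((195 - 73) - 194) = 386*(122 - 194) = 386*(-72) = -27792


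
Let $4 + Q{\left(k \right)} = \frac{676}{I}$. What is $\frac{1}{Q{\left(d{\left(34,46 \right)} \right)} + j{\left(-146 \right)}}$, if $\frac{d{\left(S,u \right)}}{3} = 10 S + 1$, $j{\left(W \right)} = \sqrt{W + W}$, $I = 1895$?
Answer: $- \frac{3270770}{274061129} - \frac{3591025 i \sqrt{73}}{548122258} \approx -0.011934 - 0.055976 i$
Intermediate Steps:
$j{\left(W \right)} = \sqrt{2} \sqrt{W}$ ($j{\left(W \right)} = \sqrt{2 W} = \sqrt{2} \sqrt{W}$)
$d{\left(S,u \right)} = 3 + 30 S$ ($d{\left(S,u \right)} = 3 \left(10 S + 1\right) = 3 \left(1 + 10 S\right) = 3 + 30 S$)
$Q{\left(k \right)} = - \frac{6904}{1895}$ ($Q{\left(k \right)} = -4 + \frac{676}{1895} = - \frac{6904}{1895}$)
$\frac{1}{Q{\left(d{\left(34,46 \right)} \right)} + j{\left(-146 \right)}} = \frac{1}{- \frac{6904}{1895} + \sqrt{2} \sqrt{-146}} = \frac{1}{- \frac{6904}{1895} + \sqrt{2} i \sqrt{146}} = \frac{1}{- \frac{6904}{1895} + 2 i \sqrt{73}}$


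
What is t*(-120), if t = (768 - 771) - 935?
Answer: 112560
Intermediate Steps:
t = -938 (t = -3 - 935 = -938)
t*(-120) = -938*(-120) = 112560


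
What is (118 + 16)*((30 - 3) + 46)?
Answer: 9782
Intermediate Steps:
(118 + 16)*((30 - 3) + 46) = 134*(27 + 46) = 134*73 = 9782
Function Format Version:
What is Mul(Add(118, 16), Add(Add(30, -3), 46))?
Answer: 9782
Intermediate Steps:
Mul(Add(118, 16), Add(Add(30, -3), 46)) = Mul(134, Add(27, 46)) = Mul(134, 73) = 9782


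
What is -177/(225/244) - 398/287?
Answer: -4161502/21525 ≈ -193.33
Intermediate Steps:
-177/(225/244) - 398/287 = -177/(225*(1/244)) - 398*1/287 = -177/225/244 - 398/287 = -177*244/225 - 398/287 = -14396/75 - 398/287 = -4161502/21525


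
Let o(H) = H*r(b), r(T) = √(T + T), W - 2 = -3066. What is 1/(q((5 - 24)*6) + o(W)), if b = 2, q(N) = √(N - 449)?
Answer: -6128/37552947 - I*√563/37552947 ≈ -0.00016318 - 6.3184e-7*I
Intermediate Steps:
q(N) = √(-449 + N)
W = -3064 (W = 2 - 3066 = -3064)
r(T) = √2*√T (r(T) = √(2*T) = √2*√T)
o(H) = 2*H (o(H) = H*(√2*√2) = H*2 = 2*H)
1/(q((5 - 24)*6) + o(W)) = 1/(√(-449 + (5 - 24)*6) + 2*(-3064)) = 1/(√(-449 - 19*6) - 6128) = 1/(√(-449 - 114) - 6128) = 1/(√(-563) - 6128) = 1/(I*√563 - 6128) = 1/(-6128 + I*√563)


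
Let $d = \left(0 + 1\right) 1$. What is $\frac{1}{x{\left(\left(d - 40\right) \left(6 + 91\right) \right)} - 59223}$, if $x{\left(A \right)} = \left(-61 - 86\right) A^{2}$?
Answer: $- \frac{1}{2103789306} \approx -4.7533 \cdot 10^{-10}$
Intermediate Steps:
$d = 1$ ($d = 1 \cdot 1 = 1$)
$x{\left(A \right)} = - 147 A^{2}$
$\frac{1}{x{\left(\left(d - 40\right) \left(6 + 91\right) \right)} - 59223} = \frac{1}{- 147 \left(\left(1 - 40\right) \left(6 + 91\right)\right)^{2} - 59223} = \frac{1}{- 147 \left(\left(-39\right) 97\right)^{2} - 59223} = \frac{1}{- 147 \left(-3783\right)^{2} - 59223} = \frac{1}{\left(-147\right) 14311089 - 59223} = \frac{1}{-2103730083 - 59223} = \frac{1}{-2103789306} = - \frac{1}{2103789306}$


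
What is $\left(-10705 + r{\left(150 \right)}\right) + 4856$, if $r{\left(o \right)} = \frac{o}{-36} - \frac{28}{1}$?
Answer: $- \frac{35287}{6} \approx -5881.2$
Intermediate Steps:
$r{\left(o \right)} = -28 - \frac{o}{36}$ ($r{\left(o \right)} = o \left(- \frac{1}{36}\right) - 28 = - \frac{o}{36} - 28 = -28 - \frac{o}{36}$)
$\left(-10705 + r{\left(150 \right)}\right) + 4856 = \left(-10705 - \frac{193}{6}\right) + 4856 = - \frac{64423}{6} + 4856 = - \frac{35287}{6}$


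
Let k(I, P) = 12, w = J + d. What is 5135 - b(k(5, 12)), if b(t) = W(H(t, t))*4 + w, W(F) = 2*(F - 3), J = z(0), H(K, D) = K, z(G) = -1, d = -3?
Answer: 5067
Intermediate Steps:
J = -1
w = -4 (w = -1 - 3 = -4)
W(F) = -6 + 2*F (W(F) = 2*(-3 + F) = -6 + 2*F)
b(t) = -28 + 8*t (b(t) = (-6 + 2*t)*4 - 4 = (-24 + 8*t) - 4 = -28 + 8*t)
5135 - b(k(5, 12)) = 5135 - (-28 + 8*12) = 5135 - (-28 + 96) = 5135 - 1*68 = 5135 - 68 = 5067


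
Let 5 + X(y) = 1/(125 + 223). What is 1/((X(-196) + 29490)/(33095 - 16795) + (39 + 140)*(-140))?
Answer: -5672400/142140083219 ≈ -3.9907e-5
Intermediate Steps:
X(y) = -1739/348 (X(y) = -5 + 1/(125 + 223) = -5 + 1/348 = -1739/348)
1/((X(-196) + 29490)/(33095 - 16795) + (39 + 140)*(-140)) = 1/((-1739/348 + 29490)/(33095 - 16795) + (39 + 140)*(-140)) = 1/((10260781/348)/16300 + 179*(-140)) = 1/((10260781/348)*(1/16300) - 25060) = 1/(10260781/5672400 - 25060) = 1/(-142140083219/5672400) = -5672400/142140083219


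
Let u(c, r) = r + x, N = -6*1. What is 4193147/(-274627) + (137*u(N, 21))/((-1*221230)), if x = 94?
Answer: -186395331839/12151146242 ≈ -15.340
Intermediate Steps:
N = -6
u(c, r) = 94 + r (u(c, r) = r + 94 = 94 + r)
4193147/(-274627) + (137*u(N, 21))/((-1*221230)) = 4193147/(-274627) + (137*(94 + 21))/((-1*221230)) = 4193147*(-1/274627) + (137*115)/(-221230) = -4193147/274627 + 15755*(-1/221230) = -4193147/274627 - 3151/44246 = -186395331839/12151146242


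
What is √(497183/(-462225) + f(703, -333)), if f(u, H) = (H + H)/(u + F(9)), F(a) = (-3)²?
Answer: I*√544532638401033/16455210 ≈ 1.4181*I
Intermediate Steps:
F(a) = 9
f(u, H) = 2*H/(9 + u) (f(u, H) = (H + H)/(u + 9) = (2*H)/(9 + u) = 2*H/(9 + u))
√(497183/(-462225) + f(703, -333)) = √(497183/(-462225) + 2*(-333)/(9 + 703)) = √(497183*(-1/462225) + 2*(-333)/712) = √(-497183/462225 + 2*(-333)*(1/712)) = √(-497183/462225 - 333/356) = √(-330918073/164552100) = I*√544532638401033/16455210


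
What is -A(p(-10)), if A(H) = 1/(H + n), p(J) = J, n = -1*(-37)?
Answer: -1/27 ≈ -0.037037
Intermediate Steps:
n = 37
A(H) = 1/(37 + H) (A(H) = 1/(H + 37) = 1/(37 + H))
-A(p(-10)) = -1/(37 - 10) = -1/27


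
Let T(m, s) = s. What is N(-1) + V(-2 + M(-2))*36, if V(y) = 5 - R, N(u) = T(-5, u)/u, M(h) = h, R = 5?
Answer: 1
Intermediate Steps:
N(u) = 1 (N(u) = u/u = 1)
V(y) = 0 (V(y) = 5 - 1*5 = 5 - 5 = 0)
N(-1) + V(-2 + M(-2))*36 = 1 + 0*36 = 1 + 0 = 1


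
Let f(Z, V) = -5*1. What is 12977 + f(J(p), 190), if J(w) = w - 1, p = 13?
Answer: 12972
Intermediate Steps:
J(w) = -1 + w
f(Z, V) = -5
12977 + f(J(p), 190) = 12977 - 5 = 12972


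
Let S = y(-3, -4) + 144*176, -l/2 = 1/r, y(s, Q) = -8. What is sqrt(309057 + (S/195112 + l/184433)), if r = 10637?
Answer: sqrt(841291184785956325019910608858)/1649885423461 ≈ 555.93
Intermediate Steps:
l = -2/10637 ≈ -0.00018802
S = 25336 (S = -8 + 144*176 = -8 + 25344 = 25336)
sqrt(309057 + (S/195112 + l/184433)) = sqrt(309057 + (25336/195112 - 2/10637/184433)) = sqrt(309057 + (25336*(1/195112) - 2/10637*1/184433)) = sqrt(309057 + (3167/24389 - 2/1961813821)) = sqrt(309057 + 6213064322329/47846677280369) = sqrt(14787356753303324362/47846677280369) = sqrt(841291184785956325019910608858)/1649885423461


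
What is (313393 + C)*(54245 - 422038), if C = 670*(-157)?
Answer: -76575605979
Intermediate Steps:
C = -105190
(313393 + C)*(54245 - 422038) = (313393 - 105190)*(54245 - 422038) = 208203*(-367793) = -76575605979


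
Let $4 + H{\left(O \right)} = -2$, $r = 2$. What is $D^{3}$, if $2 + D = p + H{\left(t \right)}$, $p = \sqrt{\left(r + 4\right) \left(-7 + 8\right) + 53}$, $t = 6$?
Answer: $-1928 + 251 \sqrt{59} \approx -0.032417$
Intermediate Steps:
$H{\left(O \right)} = -6$ ($H{\left(O \right)} = -4 - 2 = -6$)
$p = \sqrt{59}$ ($p = \sqrt{\left(2 + 4\right) \left(-7 + 8\right) + 53} = \sqrt{6 \cdot 1 + 53} = \sqrt{6 + 53} = \sqrt{59} \approx 7.6811$)
$D = -8 + \sqrt{59}$ ($D = -2 - \left(6 - \sqrt{59}\right) = -8 + \sqrt{59} \approx -0.31885$)
$D^{3} = \left(-8 + \sqrt{59}\right)^{3}$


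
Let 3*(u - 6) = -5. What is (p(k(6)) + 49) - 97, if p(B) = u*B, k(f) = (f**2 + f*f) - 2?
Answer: 766/3 ≈ 255.33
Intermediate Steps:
u = 13/3 (u = 6 + (1/3)*(-5) = 6 - 5/3 = 13/3 ≈ 4.3333)
k(f) = -2 + 2*f**2 (k(f) = (f**2 + f**2) - 2 = 2*f**2 - 2 = -2 + 2*f**2)
p(B) = 13*B/3
(p(k(6)) + 49) - 97 = (13*(-2 + 2*6**2)/3 + 49) - 97 = (13*(-2 + 2*36)/3 + 49) - 97 = (13*(-2 + 72)/3 + 49) - 97 = ((13/3)*70 + 49) - 97 = (910/3 + 49) - 97 = 1057/3 - 97 = 766/3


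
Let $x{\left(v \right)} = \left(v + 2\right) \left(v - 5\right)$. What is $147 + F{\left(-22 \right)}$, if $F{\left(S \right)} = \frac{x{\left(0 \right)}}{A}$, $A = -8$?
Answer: $\frac{593}{4} \approx 148.25$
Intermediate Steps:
$x{\left(v \right)} = \left(-5 + v\right) \left(2 + v\right)$ ($x{\left(v \right)} = \left(2 + v\right) \left(-5 + v\right) = \left(-5 + v\right) \left(2 + v\right)$)
$F{\left(S \right)} = \frac{5}{4}$ ($F{\left(S \right)} = \frac{-10 + 0^{2} - 0}{-8} = \left(-10 + 0 + 0\right) \left(- \frac{1}{8}\right) = \left(-10\right) \left(- \frac{1}{8}\right) = \frac{5}{4}$)
$147 + F{\left(-22 \right)} = 147 + \frac{5}{4} = \frac{593}{4}$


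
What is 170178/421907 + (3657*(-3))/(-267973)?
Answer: 2183993517/4915638457 ≈ 0.44429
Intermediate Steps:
170178/421907 + (3657*(-3))/(-267973) = 170178*(1/421907) - 10971*(-1/267973) = 170178/421907 + 477/11651 = 2183993517/4915638457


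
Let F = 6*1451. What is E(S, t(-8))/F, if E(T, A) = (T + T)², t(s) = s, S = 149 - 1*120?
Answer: 1682/4353 ≈ 0.38640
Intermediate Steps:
S = 29 (S = 149 - 120 = 29)
E(T, A) = 4*T² (E(T, A) = (2*T)² = 4*T²)
F = 8706
E(S, t(-8))/F = (4*29²)/8706 = (4*841)*(1/8706) = 3364*(1/8706) = 1682/4353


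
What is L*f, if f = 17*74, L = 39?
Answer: 49062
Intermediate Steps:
f = 1258
L*f = 39*1258 = 49062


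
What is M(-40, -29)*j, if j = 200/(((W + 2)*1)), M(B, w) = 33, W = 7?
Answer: 2200/3 ≈ 733.33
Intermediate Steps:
j = 200/9 (j = 200/(((7 + 2)*1)) = 200/((9*1)) = 200/9 ≈ 22.222)
M(-40, -29)*j = 33*(200/9) = 2200/3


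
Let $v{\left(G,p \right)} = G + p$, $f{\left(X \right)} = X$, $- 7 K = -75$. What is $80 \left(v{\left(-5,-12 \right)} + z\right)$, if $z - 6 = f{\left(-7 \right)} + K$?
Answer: $- \frac{4080}{7} \approx -582.86$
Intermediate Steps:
$K = \frac{75}{7}$ ($K = \left(- \frac{1}{7}\right) \left(-75\right) = \frac{75}{7} \approx 10.714$)
$z = \frac{68}{7}$ ($z = 6 + \left(-7 + \frac{75}{7}\right) = 6 + \frac{26}{7} = \frac{68}{7} \approx 9.7143$)
$80 \left(v{\left(-5,-12 \right)} + z\right) = 80 \left(\left(-5 - 12\right) + \frac{68}{7}\right) = 80 \left(-17 + \frac{68}{7}\right) = 80 \left(- \frac{51}{7}\right) = - \frac{4080}{7}$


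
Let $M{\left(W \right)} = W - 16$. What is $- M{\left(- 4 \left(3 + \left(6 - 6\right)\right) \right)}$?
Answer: $28$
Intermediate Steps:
$M{\left(W \right)} = -16 + W$ ($M{\left(W \right)} = W - 16 = -16 + W$)
$- M{\left(- 4 \left(3 + \left(6 - 6\right)\right) \right)} = - (-16 - 4 \left(3 + \left(6 - 6\right)\right)) = - (-16 - 4 \left(3 + 0\right)) = - (-16 - 12) = \left(-1\right) \left(-28\right) = 28$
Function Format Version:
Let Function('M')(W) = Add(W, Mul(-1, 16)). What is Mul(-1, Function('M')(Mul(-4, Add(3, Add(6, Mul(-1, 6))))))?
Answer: 28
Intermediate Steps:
Function('M')(W) = Add(-16, W) (Function('M')(W) = Add(W, -16) = Add(-16, W))
Mul(-1, Function('M')(Mul(-4, Add(3, Add(6, Mul(-1, 6)))))) = Mul(-1, Add(-16, Mul(-4, Add(3, Add(6, Mul(-1, 6)))))) = Mul(-1, Add(-16, Mul(-4, Add(3, Add(6, -6))))) = Mul(-1, Add(-16, Mul(-4, Add(3, 0)))) = Mul(-1, Add(-16, Mul(-4, 3))) = Mul(-1, Add(-16, -12)) = Mul(-1, -28) = 28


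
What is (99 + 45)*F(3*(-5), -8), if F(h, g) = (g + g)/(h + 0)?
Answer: 768/5 ≈ 153.60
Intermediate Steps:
F(h, g) = 2*g/h (F(h, g) = (2*g)/h = 2*g/h)
(99 + 45)*F(3*(-5), -8) = (99 + 45)*(2*(-8)/(3*(-5))) = 144*(2*(-8)/(-15)) = 144*(2*(-8)*(-1/15)) = 144*(16/15) = 768/5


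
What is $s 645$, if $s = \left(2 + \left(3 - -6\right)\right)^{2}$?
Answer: $78045$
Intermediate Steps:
$s = 121$ ($s = \left(2 + \left(3 + 6\right)\right)^{2} = \left(2 + 9\right)^{2} = 11^{2} = 121$)
$s 645 = 121 \cdot 645 = 78045$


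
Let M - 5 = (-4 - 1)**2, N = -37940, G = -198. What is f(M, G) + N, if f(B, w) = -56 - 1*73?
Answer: -38069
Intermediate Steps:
M = 30 (M = 5 + (-4 - 1)**2 = 5 + (-5)**2 = 5 + 25 = 30)
f(B, w) = -129 (f(B, w) = -56 - 73 = -129)
f(M, G) + N = -129 - 37940 = -38069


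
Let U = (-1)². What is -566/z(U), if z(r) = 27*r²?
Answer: -566/27 ≈ -20.963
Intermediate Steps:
U = 1
-566/z(U) = -566/(27*1²) = -566/(27*1) = -566/27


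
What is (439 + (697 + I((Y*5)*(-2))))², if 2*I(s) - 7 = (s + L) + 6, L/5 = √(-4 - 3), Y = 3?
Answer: 2542425/2 + 11275*I*√7/2 ≈ 1.2712e+6 + 14915.0*I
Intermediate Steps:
L = 5*I*√7 (L = 5*√(-4 - 3) = 5*√(-7) = 5*(I*√7) = 5*I*√7 ≈ 13.229*I)
I(s) = 13/2 + s/2 + 5*I*√7/2 (I(s) = 7/2 + ((s + 5*I*√7) + 6)/2 = 7/2 + (6 + s + 5*I*√7)/2 = 7/2 + (3 + s/2 + 5*I*√7/2) = 13/2 + s/2 + 5*I*√7/2)
(439 + (697 + I((Y*5)*(-2))))² = (439 + (697 + (13/2 + ((3*5)*(-2))/2 + 5*I*√7/2)))² = (439 + (697 + (13/2 + (15*(-2))/2 + 5*I*√7/2)))² = (439 + (697 + (13/2 + (½)*(-30) + 5*I*√7/2)))² = (439 + (697 + (13/2 - 15 + 5*I*√7/2)))² = (439 + (697 + (-17/2 + 5*I*√7/2)))² = (439 + (1377/2 + 5*I*√7/2))² = (2255/2 + 5*I*√7/2)²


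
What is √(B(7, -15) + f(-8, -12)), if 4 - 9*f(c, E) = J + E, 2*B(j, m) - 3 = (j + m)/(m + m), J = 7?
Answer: √2370/30 ≈ 1.6228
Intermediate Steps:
B(j, m) = 3/2 + (j + m)/(4*m) (B(j, m) = 3/2 + ((j + m)/(m + m))/2 = 3/2 + ((j + m)/((2*m)))/2 = 3/2 + ((j + m)*(1/(2*m)))/2 = 3/2 + ((j + m)/(2*m))/2 = 3/2 + (j + m)/(4*m))
f(c, E) = -⅓ - E/9 (f(c, E) = 4/9 - (7 + E)/9 = 4/9 + (-7/9 - E/9) = -⅓ - E/9)
√(B(7, -15) + f(-8, -12)) = √((¼)*(7 + 7*(-15))/(-15) + (-⅓ - ⅑*(-12))) = √((¼)*(-1/15)*(7 - 105) + (-⅓ + 4/3)) = √((¼)*(-1/15)*(-98) + 1) = √(49/30 + 1) = √(79/30) = √2370/30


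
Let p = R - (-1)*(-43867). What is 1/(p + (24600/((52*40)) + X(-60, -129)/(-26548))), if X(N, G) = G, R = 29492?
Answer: -86281/1239268517 ≈ -6.9623e-5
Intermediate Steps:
p = -14375 (p = 29492 - (-1)*(-43867) = 29492 - 1*43867 = 29492 - 43867 = -14375)
1/(p + (24600/((52*40)) + X(-60, -129)/(-26548))) = 1/(-14375 + (24600/((52*40)) - 129/(-26548))) = 1/(-14375 + (24600/2080 - 129*(-1/26548))) = 1/(-14375 + (24600*(1/2080) + 129/26548)) = 1/(-14375 + (615/52 + 129/26548)) = 1/(-14375 + 1020858/86281) = 1/(-1239268517/86281) = -86281/1239268517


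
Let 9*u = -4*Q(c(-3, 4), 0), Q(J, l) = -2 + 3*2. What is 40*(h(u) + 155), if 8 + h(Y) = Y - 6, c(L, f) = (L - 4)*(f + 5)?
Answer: 50120/9 ≈ 5568.9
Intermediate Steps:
c(L, f) = (-4 + L)*(5 + f)
Q(J, l) = 4 (Q(J, l) = -2 + 6 = 4)
u = -16/9 (u = (-4*4)/9 = (⅑)*(-16) = -16/9 ≈ -1.7778)
h(Y) = -14 + Y (h(Y) = -8 + (Y - 6) = -8 + (-6 + Y) = -14 + Y)
40*(h(u) + 155) = 40*((-14 - 16/9) + 155) = 40*(-142/9 + 155) = 40*(1253/9) = 50120/9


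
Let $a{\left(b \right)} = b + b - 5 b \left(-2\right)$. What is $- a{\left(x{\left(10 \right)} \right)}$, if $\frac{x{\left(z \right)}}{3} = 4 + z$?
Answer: $-17682$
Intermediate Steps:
$x{\left(z \right)} = 12 + 3 z$ ($x{\left(z \right)} = 3 \left(4 + z\right) = 12 + 3 z$)
$a{\left(b \right)} = b + 10 b^{2}$ ($a{\left(b \right)} = b + b 10 b = b + 10 b^{2}$)
$- a{\left(x{\left(10 \right)} \right)} = - \left(12 + 3 \cdot 10\right) \left(1 + 10 \left(12 + 3 \cdot 10\right)\right) = - \left(12 + 30\right) \left(1 + 10 \left(12 + 30\right)\right) = - 42 \left(1 + 10 \cdot 42\right) = - 42 \left(1 + 420\right) = - 42 \cdot 421 = \left(-1\right) 17682 = -17682$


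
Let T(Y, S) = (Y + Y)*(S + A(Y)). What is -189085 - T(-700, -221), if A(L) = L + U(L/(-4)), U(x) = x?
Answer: -1233485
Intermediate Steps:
A(L) = 3*L/4 (A(L) = L + L/(-4) = L + L*(-1/4) = L - L/4 = 3*L/4)
T(Y, S) = 2*Y*(S + 3*Y/4) (T(Y, S) = (Y + Y)*(S + 3*Y/4) = (2*Y)*(S + 3*Y/4) = 2*Y*(S + 3*Y/4))
-189085 - T(-700, -221) = -189085 - (-700)*(3*(-700) + 4*(-221))/2 = -189085 - (-700)*(-2100 - 884)/2 = -189085 - (-700)*(-2984)/2 = -189085 - 1*1044400 = -189085 - 1044400 = -1233485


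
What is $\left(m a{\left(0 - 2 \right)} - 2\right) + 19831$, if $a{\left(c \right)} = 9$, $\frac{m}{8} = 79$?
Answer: $25517$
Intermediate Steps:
$m = 632$ ($m = 8 \cdot 79 = 632$)
$\left(m a{\left(0 - 2 \right)} - 2\right) + 19831 = \left(632 \cdot 9 - 2\right) + 19831 = \left(5688 - 2\right) + 19831 = 5686 + 19831 = 25517$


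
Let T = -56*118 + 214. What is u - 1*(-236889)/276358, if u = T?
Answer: -1766796163/276358 ≈ -6393.1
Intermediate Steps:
T = -6394 (T = -6608 + 214 = -6394)
u = -6394
u - 1*(-236889)/276358 = -6394 - 1*(-236889)/276358 = -6394 + 236889*(1/276358) = -6394 + 236889/276358 = -1766796163/276358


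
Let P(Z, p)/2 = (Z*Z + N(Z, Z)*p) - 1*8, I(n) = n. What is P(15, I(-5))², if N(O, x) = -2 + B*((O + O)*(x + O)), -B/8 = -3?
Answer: 46460078116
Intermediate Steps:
B = 24 (B = -8*(-3) = 24)
N(O, x) = -2 + 48*O*(O + x) (N(O, x) = -2 + 24*((O + O)*(x + O)) = -2 + 24*((2*O)*(O + x)) = -2 + 24*(2*O*(O + x)) = -2 + 48*O*(O + x))
P(Z, p) = -16 + 2*Z² + 2*p*(-2 + 96*Z²) (P(Z, p) = 2*((Z*Z + (-2 + 48*Z² + 48*Z*Z)*p) - 1*8) = 2*((Z² + (-2 + 48*Z² + 48*Z²)*p) - 8) = 2*((Z² + (-2 + 96*Z²)*p) - 8) = 2*((Z² + p*(-2 + 96*Z²)) - 8) = 2*(-8 + Z² + p*(-2 + 96*Z²)) = -16 + 2*Z² + 2*p*(-2 + 96*Z²))
P(15, I(-5))² = (-16 + 2*15² + 4*(-5)*(-1 + 48*15²))² = (-16 + 2*225 + 4*(-5)*(-1 + 48*225))² = (-16 + 450 + 4*(-5)*(-1 + 10800))² = (-16 + 450 + 4*(-5)*10799)² = (-16 + 450 - 215980)² = (-215546)² = 46460078116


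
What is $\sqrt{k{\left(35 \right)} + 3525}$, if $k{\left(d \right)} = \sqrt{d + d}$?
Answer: $\sqrt{3525 + \sqrt{70}} \approx 59.442$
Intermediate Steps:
$k{\left(d \right)} = \sqrt{2} \sqrt{d}$ ($k{\left(d \right)} = \sqrt{2 d} = \sqrt{2} \sqrt{d}$)
$\sqrt{k{\left(35 \right)} + 3525} = \sqrt{\sqrt{2} \sqrt{35} + 3525} = \sqrt{\sqrt{70} + 3525} = \sqrt{3525 + \sqrt{70}}$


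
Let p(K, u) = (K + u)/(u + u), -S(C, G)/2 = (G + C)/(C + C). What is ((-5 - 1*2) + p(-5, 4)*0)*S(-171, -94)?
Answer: 1855/171 ≈ 10.848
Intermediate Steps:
S(C, G) = -(C + G)/C (S(C, G) = -2*(G + C)/(C + C) = -2*(C + G)/(2*C) = -2*(C + G)*1/(2*C) = -(C + G)/C)
p(K, u) = (K + u)/(2*u) (p(K, u) = (K + u)/((2*u)) = (K + u)*(1/(2*u)) = (K + u)/(2*u))
((-5 - 1*2) + p(-5, 4)*0)*S(-171, -94) = ((-5 - 1*2) + ((½)*(-5 + 4)/4)*0)*((-1*(-171) - 1*(-94))/(-171)) = ((-5 - 2) + ((½)*(¼)*(-1))*0)*(-(171 + 94)/171) = (-7 - ⅛*0)*(-1/171*265) = (-7 + 0)*(-265/171) = -7*(-265/171) = 1855/171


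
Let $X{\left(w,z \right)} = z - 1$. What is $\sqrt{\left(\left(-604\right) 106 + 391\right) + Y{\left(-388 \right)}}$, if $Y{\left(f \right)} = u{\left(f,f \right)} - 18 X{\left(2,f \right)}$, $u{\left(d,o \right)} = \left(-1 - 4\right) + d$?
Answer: $72 i \sqrt{11} \approx 238.8 i$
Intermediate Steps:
$X{\left(w,z \right)} = -1 + z$
$u{\left(d,o \right)} = -5 + d$
$Y{\left(f \right)} = 13 - 17 f$ ($Y{\left(f \right)} = \left(-5 + f\right) - 18 \left(-1 + f\right) = \left(-5 + f\right) - \left(-18 + 18 f\right) = 13 - 17 f$)
$\sqrt{\left(\left(-604\right) 106 + 391\right) + Y{\left(-388 \right)}} = \sqrt{\left(\left(-604\right) 106 + 391\right) + \left(13 - -6596\right)} = \sqrt{\left(-64024 + 391\right) + \left(13 + 6596\right)} = \sqrt{-63633 + 6609} = \sqrt{-57024} = 72 i \sqrt{11}$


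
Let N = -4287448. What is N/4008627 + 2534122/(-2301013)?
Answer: -20023823455318/9223902839151 ≈ -2.1709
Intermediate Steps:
N/4008627 + 2534122/(-2301013) = -4287448/4008627 + 2534122/(-2301013) = -4287448*1/4008627 + 2534122*(-1/2301013) = -4287448/4008627 - 2534122/2301013 = -20023823455318/9223902839151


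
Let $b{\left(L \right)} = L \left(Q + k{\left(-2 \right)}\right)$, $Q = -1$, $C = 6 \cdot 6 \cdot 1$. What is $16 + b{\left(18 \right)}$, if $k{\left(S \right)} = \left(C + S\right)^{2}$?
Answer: $20806$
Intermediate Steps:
$C = 36$ ($C = 36 \cdot 1 = 36$)
$k{\left(S \right)} = \left(36 + S\right)^{2}$
$b{\left(L \right)} = 1155 L$ ($b{\left(L \right)} = L \left(-1 + \left(36 - 2\right)^{2}\right) = L \left(-1 + 34^{2}\right) = L \left(-1 + 1156\right) = L 1155 = 1155 L$)
$16 + b{\left(18 \right)} = 16 + 1155 \cdot 18 = 16 + 20790 = 20806$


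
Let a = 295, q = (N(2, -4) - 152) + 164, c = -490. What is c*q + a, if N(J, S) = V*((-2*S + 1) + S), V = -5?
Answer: 6665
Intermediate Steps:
N(J, S) = -5 + 5*S (N(J, S) = -5*((-2*S + 1) + S) = -5*((1 - 2*S) + S) = -5*(1 - S) = -5 + 5*S)
q = -13 (q = ((-5 + 5*(-4)) - 152) + 164 = ((-5 - 20) - 152) + 164 = (-25 - 152) + 164 = -177 + 164 = -13)
c*q + a = -490*(-13) + 295 = 6370 + 295 = 6665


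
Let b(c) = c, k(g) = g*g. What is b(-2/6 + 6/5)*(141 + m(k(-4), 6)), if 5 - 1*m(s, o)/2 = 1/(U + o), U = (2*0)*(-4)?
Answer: 5876/45 ≈ 130.58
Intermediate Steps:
k(g) = g²
U = 0 (U = 0*(-4) = 0)
m(s, o) = 10 - 2/o (m(s, o) = 10 - 2/(0 + o) = 10 - 2/o)
b(-2/6 + 6/5)*(141 + m(k(-4), 6)) = (-2/6 + 6/5)*(141 + (10 - 2/6)) = (-2*⅙ + 6*(⅕))*(141 + (10 - 2*⅙)) = (-⅓ + 6/5)*(141 + (10 - ⅓)) = 13*(141 + 29/3)/15 = (13/15)*(452/3) = 5876/45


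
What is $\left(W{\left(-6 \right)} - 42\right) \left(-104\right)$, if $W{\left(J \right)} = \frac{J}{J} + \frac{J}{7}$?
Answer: $\frac{30472}{7} \approx 4353.1$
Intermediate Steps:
$W{\left(J \right)} = 1 + \frac{J}{7}$ ($W{\left(J \right)} = 1 + J \frac{1}{7} = 1 + \frac{J}{7}$)
$\left(W{\left(-6 \right)} - 42\right) \left(-104\right) = \left(\left(1 + \frac{1}{7} \left(-6\right)\right) - 42\right) \left(-104\right) = \left(\left(1 - \frac{6}{7}\right) - 42\right) \left(-104\right) = \left(\frac{1}{7} - 42\right) \left(-104\right) = \left(- \frac{293}{7}\right) \left(-104\right) = \frac{30472}{7}$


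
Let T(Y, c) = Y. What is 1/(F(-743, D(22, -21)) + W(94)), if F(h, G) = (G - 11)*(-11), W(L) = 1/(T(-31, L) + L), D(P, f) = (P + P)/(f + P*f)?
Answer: 1449/176804 ≈ 0.0081955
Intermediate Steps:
D(P, f) = 2*P/(f + P*f) (D(P, f) = (2*P)/(f + P*f) = 2*P/(f + P*f))
W(L) = 1/(-31 + L)
F(h, G) = 121 - 11*G (F(h, G) = (-11 + G)*(-11) = 121 - 11*G)
1/(F(-743, D(22, -21)) + W(94)) = 1/((121 - 22*22/((-21)*(1 + 22))) + 1/(-31 + 94)) = 1/((121 - 22*22*(-1)/(21*23)) + 1/63) = 1/((121 - 11*(-44/483)) + 1/63) = 1/((121 + 484/483) + 1/63) = 1/(58927/483 + 1/63) = 1/(176804/1449) = 1449/176804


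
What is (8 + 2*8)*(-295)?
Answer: -7080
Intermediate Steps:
(8 + 2*8)*(-295) = (8 + 16)*(-295) = 24*(-295) = -7080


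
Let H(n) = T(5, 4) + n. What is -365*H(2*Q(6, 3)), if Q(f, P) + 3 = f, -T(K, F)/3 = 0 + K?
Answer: 3285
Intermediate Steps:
T(K, F) = -3*K (T(K, F) = -3*(0 + K) = -3*K)
Q(f, P) = -3 + f
H(n) = -15 + n (H(n) = -3*5 + n = -15 + n)
-365*H(2*Q(6, 3)) = -365*(-15 + 2*(-3 + 6)) = -365*(-15 + 2*3) = -365*(-15 + 6) = -365*(-9) = 3285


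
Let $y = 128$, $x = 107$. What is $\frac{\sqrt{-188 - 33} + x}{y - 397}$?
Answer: $- \frac{107}{269} - \frac{i \sqrt{221}}{269} \approx -0.39777 - 0.055264 i$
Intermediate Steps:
$\frac{\sqrt{-188 - 33} + x}{y - 397} = \frac{\sqrt{-188 - 33} + 107}{128 - 397} = \frac{\sqrt{-221} + 107}{-269} = \left(i \sqrt{221} + 107\right) \left(- \frac{1}{269}\right) = \left(107 + i \sqrt{221}\right) \left(- \frac{1}{269}\right) = - \frac{107}{269} - \frac{i \sqrt{221}}{269}$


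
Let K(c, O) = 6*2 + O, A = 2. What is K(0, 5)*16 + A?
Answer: 274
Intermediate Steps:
K(c, O) = 12 + O
K(0, 5)*16 + A = (12 + 5)*16 + 2 = 17*16 + 2 = 272 + 2 = 274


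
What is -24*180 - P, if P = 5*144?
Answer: -5040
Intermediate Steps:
P = 720
-24*180 - P = -24*180 - 1*720 = -4320 - 720 = -5040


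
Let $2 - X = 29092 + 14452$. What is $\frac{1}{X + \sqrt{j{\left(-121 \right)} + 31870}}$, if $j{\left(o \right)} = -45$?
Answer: $- \frac{43542}{1895873939} - \frac{5 \sqrt{1273}}{1895873939} \approx -2.3061 \cdot 10^{-5}$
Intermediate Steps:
$X = -43542$ ($X = 2 - \left(29092 + 14452\right) = 2 - 43544 = -43542$)
$\frac{1}{X + \sqrt{j{\left(-121 \right)} + 31870}} = \frac{1}{-43542 + \sqrt{-45 + 31870}} = \frac{1}{-43542 + \sqrt{31825}} = \frac{1}{-43542 + 5 \sqrt{1273}}$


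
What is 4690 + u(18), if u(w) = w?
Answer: 4708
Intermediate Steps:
4690 + u(18) = 4690 + 18 = 4708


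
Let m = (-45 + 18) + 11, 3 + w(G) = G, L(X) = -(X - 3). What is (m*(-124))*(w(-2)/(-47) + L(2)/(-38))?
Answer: 141856/893 ≈ 158.85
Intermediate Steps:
L(X) = 3 - X (L(X) = -(-3 + X) = 3 - X)
w(G) = -3 + G
m = -16 (m = -27 + 11 = -16)
(m*(-124))*(w(-2)/(-47) + L(2)/(-38)) = (-16*(-124))*((-3 - 2)/(-47) + (3 - 1*2)/(-38)) = 1984*(-5*(-1/47) + (3 - 2)*(-1/38)) = 1984*(5/47 + 1*(-1/38)) = 1984*(5/47 - 1/38) = 1984*(143/1786) = 141856/893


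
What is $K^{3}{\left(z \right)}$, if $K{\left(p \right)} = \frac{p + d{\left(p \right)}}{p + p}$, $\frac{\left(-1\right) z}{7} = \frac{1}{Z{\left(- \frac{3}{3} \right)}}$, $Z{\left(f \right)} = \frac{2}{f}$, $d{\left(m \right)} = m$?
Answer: $1$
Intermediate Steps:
$z = \frac{7}{2}$ ($z = - \frac{7}{2 \frac{1}{\left(-3\right) \frac{1}{3}}} = - \frac{7}{2 \frac{1}{-1}} = - \frac{7}{2 \left(-1\right)} = - \frac{7}{-2} = \left(-7\right) \left(- \frac{1}{2}\right) = \frac{7}{2} \approx 3.5$)
$K{\left(p \right)} = 1$ ($K{\left(p \right)} = \frac{p + p}{p + p} = \frac{2 p}{2 p} = 2 p \frac{1}{2 p} = 1$)
$K^{3}{\left(z \right)} = 1^{3} = 1$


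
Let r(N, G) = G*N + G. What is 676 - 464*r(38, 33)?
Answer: -596492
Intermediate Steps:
r(N, G) = G + G*N
676 - 464*r(38, 33) = 676 - 15312*(1 + 38) = 676 - 15312*39 = 676 - 464*1287 = 676 - 597168 = -596492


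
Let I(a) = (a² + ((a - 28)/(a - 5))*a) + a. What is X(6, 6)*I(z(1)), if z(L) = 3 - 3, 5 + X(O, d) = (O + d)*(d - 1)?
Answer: 0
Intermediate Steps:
X(O, d) = -5 + (-1 + d)*(O + d) (X(O, d) = -5 + (O + d)*(d - 1) = -5 + (O + d)*(-1 + d) = -5 + (-1 + d)*(O + d))
z(L) = 0
I(a) = a + a² + a*(-28 + a)/(-5 + a) (I(a) = (a² + ((-28 + a)/(-5 + a))*a) + a = (a² + a*(-28 + a)/(-5 + a)) + a = a + a² + a*(-28 + a)/(-5 + a))
X(6, 6)*I(z(1)) = (-5 + 6² - 1*6 - 1*6 + 6*6)*(0*(-33 + 0² - 3*0)/(-5 + 0)) = (-5 + 36 - 6 - 6 + 36)*(0*(-33 + 0 + 0)/(-5)) = 55*(0*(-⅕)*(-33)) = 55*0 = 0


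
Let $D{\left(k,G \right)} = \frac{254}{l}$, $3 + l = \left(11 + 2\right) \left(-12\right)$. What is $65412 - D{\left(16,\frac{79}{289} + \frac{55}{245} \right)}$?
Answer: $\frac{10400762}{159} \approx 65414.0$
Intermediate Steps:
$l = -159$ ($l = -3 + \left(11 + 2\right) \left(-12\right) = -3 + 13 \left(-12\right) = -3 - 156 = -159$)
$D{\left(k,G \right)} = - \frac{254}{159}$ ($D{\left(k,G \right)} = \frac{254}{-159} = 254 \left(- \frac{1}{159}\right) = - \frac{254}{159}$)
$65412 - D{\left(16,\frac{79}{289} + \frac{55}{245} \right)} = 65412 - - \frac{254}{159} = 65412 + \frac{254}{159} = \frac{10400762}{159}$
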